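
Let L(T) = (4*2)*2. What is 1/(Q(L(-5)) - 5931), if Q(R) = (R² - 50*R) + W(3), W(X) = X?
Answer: -1/6472 ≈ -0.00015451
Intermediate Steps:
L(T) = 16 (L(T) = 8*2 = 16)
Q(R) = 3 + R² - 50*R (Q(R) = (R² - 50*R) + 3 = 3 + R² - 50*R)
1/(Q(L(-5)) - 5931) = 1/((3 + 16² - 50*16) - 5931) = 1/((3 + 256 - 800) - 5931) = 1/(-541 - 5931) = 1/(-6472) = -1/6472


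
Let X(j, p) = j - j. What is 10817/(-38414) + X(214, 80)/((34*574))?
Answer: -10817/38414 ≈ -0.28159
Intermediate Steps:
X(j, p) = 0
10817/(-38414) + X(214, 80)/((34*574)) = 10817/(-38414) + 0/((34*574)) = 10817*(-1/38414) + 0/19516 = -10817/38414 + 0*(1/19516) = -10817/38414 + 0 = -10817/38414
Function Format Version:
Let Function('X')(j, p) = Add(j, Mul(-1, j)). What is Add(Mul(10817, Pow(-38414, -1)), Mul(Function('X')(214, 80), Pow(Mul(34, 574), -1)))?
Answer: Rational(-10817, 38414) ≈ -0.28159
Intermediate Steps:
Function('X')(j, p) = 0
Add(Mul(10817, Pow(-38414, -1)), Mul(Function('X')(214, 80), Pow(Mul(34, 574), -1))) = Add(Mul(10817, Pow(-38414, -1)), Mul(0, Pow(Mul(34, 574), -1))) = Add(Mul(10817, Rational(-1, 38414)), Mul(0, Pow(19516, -1))) = Add(Rational(-10817, 38414), Mul(0, Rational(1, 19516))) = Add(Rational(-10817, 38414), 0) = Rational(-10817, 38414)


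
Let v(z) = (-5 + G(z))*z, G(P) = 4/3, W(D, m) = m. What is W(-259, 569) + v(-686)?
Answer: 9253/3 ≈ 3084.3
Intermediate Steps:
G(P) = 4/3 (G(P) = 4*(1/3) = 4/3)
v(z) = -11*z/3 (v(z) = (-5 + 4/3)*z = -11*z/3)
W(-259, 569) + v(-686) = 569 - 11/3*(-686) = 569 + 7546/3 = 9253/3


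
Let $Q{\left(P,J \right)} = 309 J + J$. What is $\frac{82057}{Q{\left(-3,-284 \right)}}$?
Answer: $- \frac{2647}{2840} \approx -0.93204$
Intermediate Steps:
$Q{\left(P,J \right)} = 310 J$
$\frac{82057}{Q{\left(-3,-284 \right)}} = \frac{82057}{310 \left(-284\right)} = \frac{82057}{-88040} = 82057 \left(- \frac{1}{88040}\right) = - \frac{2647}{2840}$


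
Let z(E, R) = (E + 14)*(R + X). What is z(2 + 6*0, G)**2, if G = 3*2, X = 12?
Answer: 82944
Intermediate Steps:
G = 6
z(E, R) = (12 + R)*(14 + E) (z(E, R) = (E + 14)*(R + 12) = (14 + E)*(12 + R) = (12 + R)*(14 + E))
z(2 + 6*0, G)**2 = (168 + 12*(2 + 6*0) + 14*6 + (2 + 6*0)*6)**2 = (168 + 12*(2 + 0) + 84 + (2 + 0)*6)**2 = (168 + 12*2 + 84 + 2*6)**2 = (168 + 24 + 84 + 12)**2 = 288**2 = 82944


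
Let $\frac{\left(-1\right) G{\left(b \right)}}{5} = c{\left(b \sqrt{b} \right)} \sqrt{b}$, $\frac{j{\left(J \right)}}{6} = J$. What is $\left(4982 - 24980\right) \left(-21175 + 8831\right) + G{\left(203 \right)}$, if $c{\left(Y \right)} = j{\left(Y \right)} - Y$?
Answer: $245825087$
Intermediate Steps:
$j{\left(J \right)} = 6 J$
$c{\left(Y \right)} = 5 Y$ ($c{\left(Y \right)} = 6 Y - Y = 5 Y$)
$G{\left(b \right)} = - 25 b^{2}$ ($G{\left(b \right)} = - 5 \cdot 5 b \sqrt{b} \sqrt{b} = - 5 \cdot 5 b^{\frac{3}{2}} \sqrt{b} = - 5 \cdot 5 b^{2} = - 25 b^{2}$)
$\left(4982 - 24980\right) \left(-21175 + 8831\right) + G{\left(203 \right)} = \left(4982 - 24980\right) \left(-21175 + 8831\right) - 25 \cdot 203^{2} = \left(-19998\right) \left(-12344\right) - 1030225 = 246855312 - 1030225 = 245825087$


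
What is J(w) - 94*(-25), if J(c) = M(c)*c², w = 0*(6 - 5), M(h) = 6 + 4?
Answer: 2350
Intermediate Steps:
M(h) = 10
w = 0 (w = 0*1 = 0)
J(c) = 10*c²
J(w) - 94*(-25) = 10*0² - 94*(-25) = 10*0 + 2350 = 0 + 2350 = 2350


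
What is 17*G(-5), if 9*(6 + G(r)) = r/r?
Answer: -901/9 ≈ -100.11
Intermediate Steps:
G(r) = -53/9 (G(r) = -6 + (r/r)/9 = -6 + (⅑)*1 = -6 + ⅑ = -53/9)
17*G(-5) = 17*(-53/9) = -901/9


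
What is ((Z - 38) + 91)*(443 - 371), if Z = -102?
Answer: -3528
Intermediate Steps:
((Z - 38) + 91)*(443 - 371) = ((-102 - 38) + 91)*(443 - 371) = (-140 + 91)*72 = -49*72 = -3528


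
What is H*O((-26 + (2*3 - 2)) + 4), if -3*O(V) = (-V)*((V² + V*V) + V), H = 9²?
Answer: -306180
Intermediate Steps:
H = 81
O(V) = V*(V + 2*V²)/3 (O(V) = -(-V)*((V² + V*V) + V)/3 = -(-V)*((V² + V²) + V)/3 = -(-V)*(2*V² + V)/3 = -(-V)*(V + 2*V²)/3 = -(-1)*V*(V + 2*V²)/3 = V*(V + 2*V²)/3)
H*O((-26 + (2*3 - 2)) + 4) = 81*(((-26 + (2*3 - 2)) + 4)²*(1 + 2*((-26 + (2*3 - 2)) + 4))/3) = 81*(((-26 + (6 - 2)) + 4)²*(1 + 2*((-26 + (6 - 2)) + 4))/3) = 81*(((-26 + 4) + 4)²*(1 + 2*((-26 + 4) + 4))/3) = 81*((-22 + 4)²*(1 + 2*(-22 + 4))/3) = 81*((⅓)*(-18)²*(1 + 2*(-18))) = 81*((⅓)*324*(1 - 36)) = 81*((⅓)*324*(-35)) = 81*(-3780) = -306180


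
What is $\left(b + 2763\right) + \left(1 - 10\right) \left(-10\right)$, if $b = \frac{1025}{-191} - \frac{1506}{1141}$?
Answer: $\frac{620299972}{217931} \approx 2846.3$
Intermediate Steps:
$b = - \frac{1457171}{217931}$ ($b = 1025 \left(- \frac{1}{191}\right) - \frac{1506}{1141} = - \frac{1025}{191} - \frac{1506}{1141} = - \frac{1457171}{217931} \approx -6.6864$)
$\left(b + 2763\right) + \left(1 - 10\right) \left(-10\right) = \left(- \frac{1457171}{217931} + 2763\right) + \left(1 - 10\right) \left(-10\right) = \frac{600686182}{217931} - -90 = \frac{600686182}{217931} + 90 = \frac{620299972}{217931}$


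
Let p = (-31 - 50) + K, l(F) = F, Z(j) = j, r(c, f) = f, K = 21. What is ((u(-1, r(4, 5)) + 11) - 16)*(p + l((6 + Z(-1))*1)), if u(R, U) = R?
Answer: 330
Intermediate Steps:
p = -60 (p = (-31 - 50) + 21 = -81 + 21 = -60)
((u(-1, r(4, 5)) + 11) - 16)*(p + l((6 + Z(-1))*1)) = ((-1 + 11) - 16)*(-60 + (6 - 1)*1) = (10 - 16)*(-60 + 5*1) = -6*(-60 + 5) = -6*(-55) = 330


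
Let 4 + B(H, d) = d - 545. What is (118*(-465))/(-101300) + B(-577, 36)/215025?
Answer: 78309699/145213550 ≈ 0.53927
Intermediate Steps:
B(H, d) = -549 + d (B(H, d) = -4 + (d - 545) = -4 + (-545 + d) = -549 + d)
(118*(-465))/(-101300) + B(-577, 36)/215025 = (118*(-465))/(-101300) + (-549 + 36)/215025 = -54870*(-1/101300) - 513*1/215025 = 5487/10130 - 171/71675 = 78309699/145213550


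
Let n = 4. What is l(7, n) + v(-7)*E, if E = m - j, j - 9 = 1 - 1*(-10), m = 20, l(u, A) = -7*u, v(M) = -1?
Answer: -49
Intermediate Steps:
j = 20 (j = 9 + (1 - 1*(-10)) = 9 + (1 + 10) = 9 + 11 = 20)
E = 0 (E = 20 - 1*20 = 20 - 20 = 0)
l(7, n) + v(-7)*E = -7*7 - 1*0 = -49 + 0 = -49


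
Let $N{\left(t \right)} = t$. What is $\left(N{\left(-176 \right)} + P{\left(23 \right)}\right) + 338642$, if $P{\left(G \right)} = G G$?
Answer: $338995$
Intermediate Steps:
$P{\left(G \right)} = G^{2}$
$\left(N{\left(-176 \right)} + P{\left(23 \right)}\right) + 338642 = \left(-176 + 23^{2}\right) + 338642 = \left(-176 + 529\right) + 338642 = 353 + 338642 = 338995$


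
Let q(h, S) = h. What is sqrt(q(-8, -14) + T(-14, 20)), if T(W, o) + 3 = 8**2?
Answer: sqrt(53) ≈ 7.2801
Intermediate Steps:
T(W, o) = 61 (T(W, o) = -3 + 8**2 = -3 + 64 = 61)
sqrt(q(-8, -14) + T(-14, 20)) = sqrt(-8 + 61) = sqrt(53)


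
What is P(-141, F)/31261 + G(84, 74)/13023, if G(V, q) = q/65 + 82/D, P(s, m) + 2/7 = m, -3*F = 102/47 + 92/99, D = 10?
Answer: 193895154979/287300976077115 ≈ 0.00067488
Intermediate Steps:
F = -14422/13959 (F = -(102/47 + 92/99)/3 = -⅓*14422/4653 = -14422/13959 ≈ -1.0332)
P(s, m) = -2/7 + m
G(V, q) = 41/5 + q/65 (G(V, q) = q/65 + 82/10 = q*(1/65) + 82*(⅒) = q/65 + 41/5 = 41/5 + q/65)
P(-141, F)/31261 + G(84, 74)/13023 = (-2/7 - 14422/13959)/31261 + (41/5 + (1/65)*74)/13023 = -128872/97713*1/31261 + (41/5 + 74/65)*(1/13023) = -128872/3054606093 + (607/65)*(1/13023) = -128872/3054606093 + 607/846495 = 193895154979/287300976077115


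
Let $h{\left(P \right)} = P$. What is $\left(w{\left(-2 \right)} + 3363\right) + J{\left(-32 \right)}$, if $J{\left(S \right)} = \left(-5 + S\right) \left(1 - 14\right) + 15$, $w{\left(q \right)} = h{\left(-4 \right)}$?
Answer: $3855$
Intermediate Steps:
$w{\left(q \right)} = -4$
$J{\left(S \right)} = 80 - 13 S$ ($J{\left(S \right)} = \left(-5 + S\right) \left(-13\right) + 15 = \left(65 - 13 S\right) + 15 = 80 - 13 S$)
$\left(w{\left(-2 \right)} + 3363\right) + J{\left(-32 \right)} = \left(-4 + 3363\right) + \left(80 - -416\right) = 3359 + \left(80 + 416\right) = 3359 + 496 = 3855$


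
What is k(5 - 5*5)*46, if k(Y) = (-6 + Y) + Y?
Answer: -2116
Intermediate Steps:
k(Y) = -6 + 2*Y
k(5 - 5*5)*46 = (-6 + 2*(5 - 5*5))*46 = (-6 + 2*(5 - 25))*46 = (-6 + 2*(-20))*46 = (-6 - 40)*46 = -46*46 = -2116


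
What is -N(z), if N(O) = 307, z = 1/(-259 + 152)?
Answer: -307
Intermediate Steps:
z = -1/107 (z = 1/(-107) = -1/107 ≈ -0.0093458)
-N(z) = -1*307 = -307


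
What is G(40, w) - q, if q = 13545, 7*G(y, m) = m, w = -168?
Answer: -13569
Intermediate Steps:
G(y, m) = m/7
G(40, w) - q = (⅐)*(-168) - 1*13545 = -24 - 13545 = -13569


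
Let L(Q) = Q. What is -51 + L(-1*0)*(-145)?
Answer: -51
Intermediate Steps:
-51 + L(-1*0)*(-145) = -51 - 1*0*(-145) = -51 + 0*(-145) = -51 + 0 = -51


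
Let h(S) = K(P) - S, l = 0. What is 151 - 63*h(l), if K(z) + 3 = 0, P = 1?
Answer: 340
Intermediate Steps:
K(z) = -3 (K(z) = -3 + 0 = -3)
h(S) = -3 - S
151 - 63*h(l) = 151 - 63*(-3 - 1*0) = 151 - 63*(-3 + 0) = 151 - 63*(-3) = 151 + 189 = 340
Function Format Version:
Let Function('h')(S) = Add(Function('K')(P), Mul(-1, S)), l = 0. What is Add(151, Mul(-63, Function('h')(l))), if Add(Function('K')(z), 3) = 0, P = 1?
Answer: 340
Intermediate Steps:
Function('K')(z) = -3 (Function('K')(z) = Add(-3, 0) = -3)
Function('h')(S) = Add(-3, Mul(-1, S))
Add(151, Mul(-63, Function('h')(l))) = Add(151, Mul(-63, Add(-3, Mul(-1, 0)))) = Add(151, Mul(-63, Add(-3, 0))) = Add(151, Mul(-63, -3)) = Add(151, 189) = 340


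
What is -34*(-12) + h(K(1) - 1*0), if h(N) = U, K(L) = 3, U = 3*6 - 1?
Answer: 425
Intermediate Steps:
U = 17 (U = 18 - 1 = 17)
h(N) = 17
-34*(-12) + h(K(1) - 1*0) = -34*(-12) + 17 = 408 + 17 = 425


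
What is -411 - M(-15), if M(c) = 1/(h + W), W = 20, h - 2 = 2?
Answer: -9865/24 ≈ -411.04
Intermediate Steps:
h = 4 (h = 2 + 2 = 4)
M(c) = 1/24 (M(c) = 1/(4 + 20) = 1/24)
-411 - M(-15) = -411 - 1*1/24 = -411 - 1/24 = -9865/24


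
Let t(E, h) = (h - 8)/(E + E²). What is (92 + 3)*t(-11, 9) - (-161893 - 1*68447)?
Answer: 5067499/22 ≈ 2.3034e+5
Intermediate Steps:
t(E, h) = (-8 + h)/(E + E²)
(92 + 3)*t(-11, 9) - (-161893 - 1*68447) = (92 + 3)*((-8 + 9)/((-11)*(1 - 11))) - (-161893 - 1*68447) = 95*(-1/11*1/(-10)) - (-161893 - 68447) = 95*(-1/11*(-⅒)*1) - 1*(-230340) = 95*(1/110) + 230340 = 19/22 + 230340 = 5067499/22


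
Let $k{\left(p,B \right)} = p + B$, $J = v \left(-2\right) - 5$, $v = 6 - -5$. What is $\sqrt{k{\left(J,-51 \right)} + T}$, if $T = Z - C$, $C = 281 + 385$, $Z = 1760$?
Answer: $2 \sqrt{254} \approx 31.875$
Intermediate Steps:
$v = 11$ ($v = 6 + 5 = 11$)
$J = -27$ ($J = 11 \left(-2\right) - 5 = -22 - 5 = -27$)
$C = 666$
$k{\left(p,B \right)} = B + p$
$T = 1094$ ($T = 1760 - 666 = 1094$)
$\sqrt{k{\left(J,-51 \right)} + T} = \sqrt{\left(-51 - 27\right) + 1094} = \sqrt{-78 + 1094} = \sqrt{1016} = 2 \sqrt{254}$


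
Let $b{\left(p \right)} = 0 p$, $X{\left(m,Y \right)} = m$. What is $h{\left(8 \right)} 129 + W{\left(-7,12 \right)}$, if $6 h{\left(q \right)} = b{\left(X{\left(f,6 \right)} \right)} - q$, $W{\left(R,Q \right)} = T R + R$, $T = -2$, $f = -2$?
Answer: $-165$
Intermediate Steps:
$b{\left(p \right)} = 0$
$W{\left(R,Q \right)} = - R$ ($W{\left(R,Q \right)} = - 2 R + R = - R$)
$h{\left(q \right)} = - \frac{q}{6}$ ($h{\left(q \right)} = \frac{0 - q}{6} = \frac{\left(-1\right) q}{6} = - \frac{q}{6}$)
$h{\left(8 \right)} 129 + W{\left(-7,12 \right)} = \left(- \frac{1}{6}\right) 8 \cdot 129 - -7 = \left(- \frac{4}{3}\right) 129 + 7 = -172 + 7 = -165$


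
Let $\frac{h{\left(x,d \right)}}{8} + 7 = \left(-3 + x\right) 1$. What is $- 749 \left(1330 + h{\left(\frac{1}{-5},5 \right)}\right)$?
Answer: $- \frac{4675258}{5} \approx -9.3505 \cdot 10^{5}$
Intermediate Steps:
$h{\left(x,d \right)} = -80 + 8 x$ ($h{\left(x,d \right)} = -56 + 8 \left(-3 + x\right) 1 = -56 + 8 \left(-3 + x\right) = -56 + \left(-24 + 8 x\right) = -80 + 8 x$)
$- 749 \left(1330 + h{\left(\frac{1}{-5},5 \right)}\right) = - 749 \left(1330 - \left(80 - \frac{8}{-5}\right)\right) = - 749 \left(1330 + \left(-80 + 8 \left(- \frac{1}{5}\right)\right)\right) = - 749 \left(1330 - \frac{408}{5}\right) = \left(-749\right) \frac{6242}{5} = - \frac{4675258}{5}$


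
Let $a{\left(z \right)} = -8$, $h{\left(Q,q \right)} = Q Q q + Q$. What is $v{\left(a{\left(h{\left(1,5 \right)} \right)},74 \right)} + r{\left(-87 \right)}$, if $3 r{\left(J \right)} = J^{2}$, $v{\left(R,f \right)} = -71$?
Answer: $2452$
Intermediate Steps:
$h{\left(Q,q \right)} = Q + q Q^{2}$ ($h{\left(Q,q \right)} = Q^{2} q + Q = q Q^{2} + Q = Q + q Q^{2}$)
$r{\left(J \right)} = \frac{J^{2}}{3}$
$v{\left(a{\left(h{\left(1,5 \right)} \right)},74 \right)} + r{\left(-87 \right)} = -71 + \frac{\left(-87\right)^{2}}{3} = -71 + \frac{1}{3} \cdot 7569 = -71 + 2523 = 2452$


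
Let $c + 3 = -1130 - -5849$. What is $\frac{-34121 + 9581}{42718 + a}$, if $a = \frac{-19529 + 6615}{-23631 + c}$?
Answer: $- \frac{116043525}{202005971} \approx -0.57446$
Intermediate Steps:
$c = 4716$ ($c = -3 - -4719 = -3 + \left(-1130 + 5849\right) = -3 + 4719 = 4716$)
$a = \frac{12914}{18915}$ ($a = \frac{-19529 + 6615}{-23631 + 4716} = - \frac{12914}{-18915} = \left(-12914\right) \left(- \frac{1}{18915}\right) = \frac{12914}{18915} \approx 0.68274$)
$\frac{-34121 + 9581}{42718 + a} = \frac{-34121 + 9581}{42718 + \frac{12914}{18915}} = - \frac{24540}{\frac{808023884}{18915}} = \left(-24540\right) \frac{18915}{808023884} = - \frac{116043525}{202005971}$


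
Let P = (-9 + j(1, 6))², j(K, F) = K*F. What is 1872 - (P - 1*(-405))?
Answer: 1458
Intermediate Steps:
j(K, F) = F*K
P = 9 (P = (-9 + 6*1)² = (-9 + 6)² = (-3)² = 9)
1872 - (P - 1*(-405)) = 1872 - (9 - 1*(-405)) = 1872 - (9 + 405) = 1872 - 1*414 = 1872 - 414 = 1458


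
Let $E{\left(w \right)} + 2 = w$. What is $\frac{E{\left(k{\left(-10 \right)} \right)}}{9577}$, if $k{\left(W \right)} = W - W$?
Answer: $- \frac{2}{9577} \approx -0.00020883$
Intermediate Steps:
$k{\left(W \right)} = 0$
$E{\left(w \right)} = -2 + w$
$\frac{E{\left(k{\left(-10 \right)} \right)}}{9577} = \frac{-2 + 0}{9577} = \left(-2\right) \frac{1}{9577} = - \frac{2}{9577}$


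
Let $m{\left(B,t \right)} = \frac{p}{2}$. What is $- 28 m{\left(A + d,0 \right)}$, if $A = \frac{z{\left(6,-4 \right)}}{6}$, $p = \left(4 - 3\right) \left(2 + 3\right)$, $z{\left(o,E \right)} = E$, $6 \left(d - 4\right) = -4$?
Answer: $-70$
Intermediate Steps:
$d = \frac{10}{3}$ ($d = 4 + \frac{1}{6} \left(-4\right) = 4 - \frac{2}{3} = \frac{10}{3} \approx 3.3333$)
$p = 5$ ($p = 1 \cdot 5 = 5$)
$A = - \frac{2}{3}$ ($A = - \frac{4}{6} = \left(-4\right) \frac{1}{6} = - \frac{2}{3} \approx -0.66667$)
$m{\left(B,t \right)} = \frac{5}{2}$
$- 28 m{\left(A + d,0 \right)} = \left(-28\right) \frac{5}{2} = -70$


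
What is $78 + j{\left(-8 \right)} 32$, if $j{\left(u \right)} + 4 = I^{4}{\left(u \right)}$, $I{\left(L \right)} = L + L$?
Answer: $2097102$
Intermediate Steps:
$I{\left(L \right)} = 2 L$
$j{\left(u \right)} = -4 + 16 u^{4}$ ($j{\left(u \right)} = -4 + \left(2 u\right)^{4} = -4 + 16 u^{4}$)
$78 + j{\left(-8 \right)} 32 = 78 + \left(-4 + 16 \left(-8\right)^{4}\right) 32 = 78 + \left(-4 + 16 \cdot 4096\right) 32 = 78 + \left(-4 + 65536\right) 32 = 78 + 65532 \cdot 32 = 78 + 2097024 = 2097102$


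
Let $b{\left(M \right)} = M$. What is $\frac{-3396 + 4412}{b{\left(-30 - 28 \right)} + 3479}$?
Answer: $\frac{1016}{3421} \approx 0.29699$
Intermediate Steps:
$\frac{-3396 + 4412}{b{\left(-30 - 28 \right)} + 3479} = \frac{-3396 + 4412}{\left(-30 - 28\right) + 3479} = \frac{1016}{\left(-30 - 28\right) + 3479} = \frac{1016}{-58 + 3479} = \frac{1016}{3421}$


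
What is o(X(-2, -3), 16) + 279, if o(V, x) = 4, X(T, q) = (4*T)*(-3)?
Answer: 283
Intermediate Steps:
X(T, q) = -12*T
o(X(-2, -3), 16) + 279 = 4 + 279 = 283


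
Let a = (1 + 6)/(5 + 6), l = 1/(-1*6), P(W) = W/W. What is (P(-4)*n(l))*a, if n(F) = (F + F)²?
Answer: 7/99 ≈ 0.070707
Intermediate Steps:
P(W) = 1
l = -⅙ (l = 1/(-6) = -⅙ ≈ -0.16667)
n(F) = 4*F² (n(F) = (2*F)² = 4*F²)
a = 7/11 ≈ 0.63636
(P(-4)*n(l))*a = (1*(4*(-⅙)²))*(7/11) = (1*(4*(1/36)))*(7/11) = (1*(⅑))*(7/11) = (⅑)*(7/11) = 7/99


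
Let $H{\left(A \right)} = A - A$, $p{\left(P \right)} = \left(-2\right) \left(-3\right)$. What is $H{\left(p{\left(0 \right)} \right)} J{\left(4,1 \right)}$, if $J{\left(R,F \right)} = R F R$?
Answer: $0$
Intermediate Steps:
$p{\left(P \right)} = 6$
$J{\left(R,F \right)} = F R^{2}$ ($J{\left(R,F \right)} = F R R = F R^{2}$)
$H{\left(A \right)} = 0$
$H{\left(p{\left(0 \right)} \right)} J{\left(4,1 \right)} = 0 \cdot 1 \cdot 4^{2} = 0 \cdot 1 \cdot 16 = 0 \cdot 16 = 0$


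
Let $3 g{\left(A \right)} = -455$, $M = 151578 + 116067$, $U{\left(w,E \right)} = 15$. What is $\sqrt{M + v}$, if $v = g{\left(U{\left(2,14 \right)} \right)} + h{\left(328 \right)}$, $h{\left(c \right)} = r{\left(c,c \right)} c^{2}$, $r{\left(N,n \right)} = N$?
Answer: $\frac{4 \sqrt{19999713}}{3} \approx 5962.8$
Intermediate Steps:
$M = 267645$
$g{\left(A \right)} = - \frac{455}{3}$ ($g{\left(A \right)} = \frac{1}{3} \left(-455\right) = - \frac{455}{3}$)
$h{\left(c \right)} = c^{3}$ ($h{\left(c \right)} = c c^{2} = c^{3}$)
$v = \frac{105862201}{3}$ ($v = - \frac{455}{3} + 328^{3} = - \frac{455}{3} + 35287552 = \frac{105862201}{3} \approx 3.5287 \cdot 10^{7}$)
$\sqrt{M + v} = \sqrt{267645 + \frac{105862201}{3}} = \sqrt{\frac{106665136}{3}} = \frac{4 \sqrt{19999713}}{3}$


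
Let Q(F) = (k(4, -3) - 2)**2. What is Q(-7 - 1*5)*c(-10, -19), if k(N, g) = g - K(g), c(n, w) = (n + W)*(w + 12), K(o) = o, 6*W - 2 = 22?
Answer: 168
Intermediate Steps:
W = 4 (W = 1/3 + (1/6)*22 = 1/3 + 11/3 = 4)
c(n, w) = (4 + n)*(12 + w) (c(n, w) = (n + 4)*(w + 12) = (4 + n)*(12 + w))
k(N, g) = 0 (k(N, g) = g - g = 0)
Q(F) = 4 (Q(F) = (0 - 2)**2 = (-2)**2 = 4)
Q(-7 - 1*5)*c(-10, -19) = 4*(48 + 4*(-19) + 12*(-10) - 10*(-19)) = 4*(48 - 76 - 120 + 190) = 4*42 = 168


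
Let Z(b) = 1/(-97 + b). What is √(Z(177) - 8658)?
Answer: I*√3463195/20 ≈ 93.048*I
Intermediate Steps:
√(Z(177) - 8658) = √(1/(-97 + 177) - 8658) = √(1/80 - 8658) = √(-692639/80) = I*√3463195/20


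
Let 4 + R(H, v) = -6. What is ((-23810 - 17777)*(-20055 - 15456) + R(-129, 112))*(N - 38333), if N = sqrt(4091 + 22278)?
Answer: -56610019036351 + 1476795947*sqrt(26369) ≈ -5.6370e+13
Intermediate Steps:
R(H, v) = -10 (R(H, v) = -4 - 6 = -10)
N = sqrt(26369) ≈ 162.39
((-23810 - 17777)*(-20055 - 15456) + R(-129, 112))*(N - 38333) = ((-23810 - 17777)*(-20055 - 15456) - 10)*(sqrt(26369) - 38333) = (-41587*(-35511) - 10)*(-38333 + sqrt(26369)) = (1476795957 - 10)*(-38333 + sqrt(26369)) = 1476795947*(-38333 + sqrt(26369)) = -56610019036351 + 1476795947*sqrt(26369)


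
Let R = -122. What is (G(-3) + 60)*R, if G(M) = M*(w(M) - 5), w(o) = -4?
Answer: -10614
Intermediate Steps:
G(M) = -9*M (G(M) = M*(-4 - 5) = M*(-9) = -9*M)
(G(-3) + 60)*R = (-9*(-3) + 60)*(-122) = (27 + 60)*(-122) = 87*(-122) = -10614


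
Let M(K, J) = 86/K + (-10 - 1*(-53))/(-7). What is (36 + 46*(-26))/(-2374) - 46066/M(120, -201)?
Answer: 22967065460/2705173 ≈ 8490.0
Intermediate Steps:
M(K, J) = -43/7 + 86/K (M(K, J) = 86/K + (-10 + 53)*(-⅐) = 86/K + 43*(-⅐) = 86/K - 43/7 = -43/7 + 86/K)
(36 + 46*(-26))/(-2374) - 46066/M(120, -201) = (36 + 46*(-26))/(-2374) - 46066/(-43/7 + 86/120) = (36 - 1196)*(-1/2374) - 46066/(-43/7 + 86*(1/120)) = -1160*(-1/2374) - 46066/(-43/7 + 43/60) = 580/1187 - 46066/(-2279/420) = 580/1187 - 46066*(-420/2279) = 580/1187 + 19347720/2279 = 22967065460/2705173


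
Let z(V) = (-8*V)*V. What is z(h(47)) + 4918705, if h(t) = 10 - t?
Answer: 4907753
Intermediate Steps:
z(V) = -8*V²
z(h(47)) + 4918705 = -8*(10 - 1*47)² + 4918705 = -8*(10 - 47)² + 4918705 = -8*(-37)² + 4918705 = -8*1369 + 4918705 = -10952 + 4918705 = 4907753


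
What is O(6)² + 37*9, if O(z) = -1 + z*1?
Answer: 358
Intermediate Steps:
O(z) = -1 + z
O(6)² + 37*9 = (-1 + 6)² + 37*9 = 5² + 333 = 25 + 333 = 358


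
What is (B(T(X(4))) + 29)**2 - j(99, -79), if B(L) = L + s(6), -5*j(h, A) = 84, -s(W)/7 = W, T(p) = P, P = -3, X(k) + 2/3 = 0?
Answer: 1364/5 ≈ 272.80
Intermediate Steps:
X(k) = -2/3 (X(k) = -2/3 + 0 = -2/3)
T(p) = -3
s(W) = -7*W
j(h, A) = -84/5 (j(h, A) = -1/5*84 = -84/5)
B(L) = -42 + L (B(L) = L - 7*6 = L - 42 = -42 + L)
(B(T(X(4))) + 29)**2 - j(99, -79) = ((-42 - 3) + 29)**2 - 1*(-84/5) = (-45 + 29)**2 + 84/5 = (-16)**2 + 84/5 = 256 + 84/5 = 1364/5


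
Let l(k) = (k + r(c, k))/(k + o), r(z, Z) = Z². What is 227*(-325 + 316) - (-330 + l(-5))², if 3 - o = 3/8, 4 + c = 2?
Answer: -42082423/361 ≈ -1.1657e+5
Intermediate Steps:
c = -2 (c = -4 + 2 = -2)
o = 21/8 (o = 3 - 3/8 = 21/8 ≈ 2.6250)
l(k) = (k + k²)/(21/8 + k) (l(k) = (k + k²)/(k + 21/8) = (k + k²)/(21/8 + k))
227*(-325 + 316) - (-330 + l(-5))² = 227*(-325 + 316) - (-330 + 8*(-5)*(1 - 5)/(21 + 8*(-5)))² = 227*(-9) - (-330 + 8*(-5)*(-4)/(21 - 40))² = -2043 - (-330 + 8*(-5)*(-4)/(-19))² = -2043 - (-330 + 8*(-5)*(-1/19)*(-4))² = -2043 - (-330 - 160/19)² = -2043 - (-6430/19)² = -2043 - 1*41344900/361 = -2043 - 41344900/361 = -42082423/361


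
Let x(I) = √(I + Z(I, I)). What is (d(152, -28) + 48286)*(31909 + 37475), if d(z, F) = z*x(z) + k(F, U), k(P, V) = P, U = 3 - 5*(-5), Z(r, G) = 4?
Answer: 3348333072 + 21092736*√39 ≈ 3.4801e+9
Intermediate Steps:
U = 28 (U = 3 + 25 = 28)
x(I) = √(4 + I) (x(I) = √(I + 4) = √(4 + I))
d(z, F) = F + z*√(4 + z) (d(z, F) = z*√(4 + z) + F = F + z*√(4 + z))
(d(152, -28) + 48286)*(31909 + 37475) = ((-28 + 152*√(4 + 152)) + 48286)*(31909 + 37475) = ((-28 + 152*√156) + 48286)*69384 = ((-28 + 152*(2*√39)) + 48286)*69384 = ((-28 + 304*√39) + 48286)*69384 = (48258 + 304*√39)*69384 = 3348333072 + 21092736*√39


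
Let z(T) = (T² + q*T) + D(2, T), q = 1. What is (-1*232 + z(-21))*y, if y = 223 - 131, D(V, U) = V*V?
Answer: 17664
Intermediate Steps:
D(V, U) = V²
y = 92
z(T) = 4 + T + T² (z(T) = (T² + 1*T) + 2² = (T² + T) + 4 = (T + T²) + 4 = 4 + T + T²)
(-1*232 + z(-21))*y = (-1*232 + (4 - 21 + (-21)²))*92 = (-232 + (4 - 21 + 441))*92 = (-232 + 424)*92 = 192*92 = 17664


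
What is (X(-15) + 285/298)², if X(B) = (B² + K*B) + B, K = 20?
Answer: 704106225/88804 ≈ 7928.8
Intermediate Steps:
X(B) = B² + 21*B (X(B) = (B² + 20*B) + B = B² + 21*B)
(X(-15) + 285/298)² = (-15*(21 - 15) + 285/298)² = (-15*6 + 285*(1/298))² = (-90 + 285/298)² = (-26535/298)² = 704106225/88804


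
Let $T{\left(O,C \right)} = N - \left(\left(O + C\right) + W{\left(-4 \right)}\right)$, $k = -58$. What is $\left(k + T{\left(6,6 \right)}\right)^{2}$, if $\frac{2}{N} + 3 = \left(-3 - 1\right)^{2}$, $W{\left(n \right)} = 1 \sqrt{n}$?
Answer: $\frac{823788}{169} + \frac{3632 i}{13} \approx 4874.5 + 279.38 i$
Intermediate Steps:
$W{\left(n \right)} = \sqrt{n}$
$N = \frac{2}{13}$ ($N = \frac{2}{-3 + \left(-3 - 1\right)^{2}} = \frac{2}{-3 + \left(-4\right)^{2}} = \frac{2}{-3 + 16} = \frac{2}{13} \approx 0.15385$)
$T{\left(O,C \right)} = \frac{2}{13} - C - O - 2 i$ ($T{\left(O,C \right)} = \frac{2}{13} - \left(\left(O + C\right) + \sqrt{-4}\right) = \frac{2}{13} - \left(\left(C + O\right) + 2 i\right) = \frac{2}{13} - \left(C + O + 2 i\right) = \frac{2}{13} - C - O - 2 i$)
$\left(k + T{\left(6,6 \right)}\right)^{2} = \left(-58 - \left(\frac{154}{13} + 2 i\right)\right)^{2} = \left(- \frac{908}{13} - 2 i\right)^{2}$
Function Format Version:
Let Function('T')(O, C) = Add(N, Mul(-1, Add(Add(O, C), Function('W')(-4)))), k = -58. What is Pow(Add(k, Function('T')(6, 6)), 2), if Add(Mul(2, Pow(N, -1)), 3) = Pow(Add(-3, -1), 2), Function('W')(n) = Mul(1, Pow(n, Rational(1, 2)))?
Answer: Add(Rational(823788, 169), Mul(Rational(3632, 13), I)) ≈ Add(4874.5, Mul(279.38, I))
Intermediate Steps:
Function('W')(n) = Pow(n, Rational(1, 2))
N = Rational(2, 13) (N = Mul(2, Pow(Add(-3, Pow(Add(-3, -1), 2)), -1)) = Mul(2, Pow(Add(-3, Pow(-4, 2)), -1)) = Mul(2, Pow(Add(-3, 16), -1)) = Mul(2, Pow(13, -1)) = Mul(2, Rational(1, 13)) = Rational(2, 13) ≈ 0.15385)
Function('T')(O, C) = Add(Rational(2, 13), Mul(-1, C), Mul(-1, O), Mul(-2, I)) (Function('T')(O, C) = Add(Rational(2, 13), Mul(-1, Add(Add(O, C), Pow(-4, Rational(1, 2))))) = Add(Rational(2, 13), Mul(-1, Add(Add(C, O), Mul(2, I)))) = Add(Rational(2, 13), Mul(-1, Add(C, O, Mul(2, I)))) = Add(Rational(2, 13), Add(Mul(-1, C), Mul(-1, O), Mul(-2, I))) = Add(Rational(2, 13), Mul(-1, C), Mul(-1, O), Mul(-2, I)))
Pow(Add(k, Function('T')(6, 6)), 2) = Pow(Add(-58, Add(Rational(2, 13), Mul(-1, 6), Mul(-1, 6), Mul(-2, I))), 2) = Pow(Add(-58, Add(Rational(2, 13), -6, -6, Mul(-2, I))), 2) = Pow(Add(-58, Add(Rational(-154, 13), Mul(-2, I))), 2) = Pow(Add(Rational(-908, 13), Mul(-2, I)), 2)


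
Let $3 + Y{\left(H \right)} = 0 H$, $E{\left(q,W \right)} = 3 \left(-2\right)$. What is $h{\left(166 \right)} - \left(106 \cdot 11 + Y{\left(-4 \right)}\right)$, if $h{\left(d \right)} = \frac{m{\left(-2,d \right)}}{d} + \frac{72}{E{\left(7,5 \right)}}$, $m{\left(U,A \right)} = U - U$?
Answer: $-1175$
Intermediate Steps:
$E{\left(q,W \right)} = -6$
$m{\left(U,A \right)} = 0$
$h{\left(d \right)} = -12$ ($h{\left(d \right)} = \frac{0}{d} + \frac{72}{-6} = 0 + 72 \left(- \frac{1}{6}\right) = 0 - 12 = -12$)
$Y{\left(H \right)} = -3$ ($Y{\left(H \right)} = -3 + 0 H = -3 + 0 = -3$)
$h{\left(166 \right)} - \left(106 \cdot 11 + Y{\left(-4 \right)}\right) = -12 - \left(106 \cdot 11 - 3\right) = -12 - \left(1166 - 3\right) = -12 - 1163 = -1175$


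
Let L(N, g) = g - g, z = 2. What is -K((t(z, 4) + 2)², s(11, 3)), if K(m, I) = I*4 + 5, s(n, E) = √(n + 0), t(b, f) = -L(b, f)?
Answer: -5 - 4*√11 ≈ -18.267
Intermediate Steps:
L(N, g) = 0
t(b, f) = 0 (t(b, f) = -1*0 = 0)
s(n, E) = √n
K(m, I) = 5 + 4*I (K(m, I) = 4*I + 5 = 5 + 4*I)
-K((t(z, 4) + 2)², s(11, 3)) = -(5 + 4*√11) = -5 - 4*√11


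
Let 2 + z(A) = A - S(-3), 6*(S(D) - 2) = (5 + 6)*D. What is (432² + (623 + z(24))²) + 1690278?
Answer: 9189817/4 ≈ 2.2975e+6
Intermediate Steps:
S(D) = 2 + 11*D/6 (S(D) = 2 + ((5 + 6)*D)/6 = 2 + (11*D)/6 = 2 + 11*D/6)
z(A) = 3/2 + A (z(A) = -2 + (A - (2 + (11/6)*(-3))) = -2 + (A - (2 - 11/2)) = -2 + (A - 1*(-7/2)) = -2 + (A + 7/2) = -2 + (7/2 + A) = 3/2 + A)
(432² + (623 + z(24))²) + 1690278 = (432² + (623 + (3/2 + 24))²) + 1690278 = (186624 + (623 + 51/2)²) + 1690278 = (186624 + (1297/2)²) + 1690278 = (186624 + 1682209/4) + 1690278 = 2428705/4 + 1690278 = 9189817/4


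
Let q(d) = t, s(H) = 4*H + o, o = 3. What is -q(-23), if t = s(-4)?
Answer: 13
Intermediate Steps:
s(H) = 3 + 4*H (s(H) = 4*H + 3 = 3 + 4*H)
t = -13 (t = 3 + 4*(-4) = 3 - 16 = -13)
q(d) = -13
-q(-23) = -1*(-13) = 13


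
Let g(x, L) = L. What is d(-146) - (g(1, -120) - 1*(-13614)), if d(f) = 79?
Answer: -13415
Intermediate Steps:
d(-146) - (g(1, -120) - 1*(-13614)) = 79 - (-120 - 1*(-13614)) = 79 - (-120 + 13614) = 79 - 1*13494 = 79 - 13494 = -13415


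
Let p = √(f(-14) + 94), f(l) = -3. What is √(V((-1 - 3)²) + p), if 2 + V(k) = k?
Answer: √(14 + √91) ≈ 4.8517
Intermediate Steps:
V(k) = -2 + k
p = √91 (p = √(-3 + 94) = √91 ≈ 9.5394)
√(V((-1 - 3)²) + p) = √((-2 + (-1 - 3)²) + √91) = √((-2 + (-4)²) + √91) = √((-2 + 16) + √91) = √(14 + √91)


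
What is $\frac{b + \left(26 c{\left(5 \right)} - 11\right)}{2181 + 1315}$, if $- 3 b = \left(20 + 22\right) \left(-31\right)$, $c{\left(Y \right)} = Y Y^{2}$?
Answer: $\frac{3673}{3496} \approx 1.0506$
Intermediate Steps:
$c{\left(Y \right)} = Y^{3}$
$b = 434$ ($b = - \frac{\left(20 + 22\right) \left(-31\right)}{3} = - \frac{42 \left(-31\right)}{3} = \left(- \frac{1}{3}\right) \left(-1302\right) = 434$)
$\frac{b + \left(26 c{\left(5 \right)} - 11\right)}{2181 + 1315} = \frac{434 - \left(11 - 26 \cdot 5^{3}\right)}{2181 + 1315} = \frac{434 + \left(26 \cdot 125 - 11\right)}{3496} = \left(434 + \left(3250 - 11\right)\right) \frac{1}{3496} = \left(434 + 3239\right) \frac{1}{3496} = 3673 \cdot \frac{1}{3496} = \frac{3673}{3496}$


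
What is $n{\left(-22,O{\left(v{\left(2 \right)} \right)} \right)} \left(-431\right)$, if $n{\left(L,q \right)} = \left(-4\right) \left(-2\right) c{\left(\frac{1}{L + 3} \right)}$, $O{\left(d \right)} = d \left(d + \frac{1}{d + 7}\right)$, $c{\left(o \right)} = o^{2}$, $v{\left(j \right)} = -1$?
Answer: $- \frac{3448}{361} \approx -9.5512$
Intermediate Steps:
$O{\left(d \right)} = d \left(d + \frac{1}{7 + d}\right)$
$n{\left(L,q \right)} = \frac{8}{\left(3 + L\right)^{2}}$ ($n{\left(L,q \right)} = \left(-4\right) \left(-2\right) \left(\frac{1}{L + 3}\right)^{2} = 8 \left(\frac{1}{3 + L}\right)^{2} = \frac{8}{\left(3 + L\right)^{2}}$)
$n{\left(-22,O{\left(v{\left(2 \right)} \right)} \right)} \left(-431\right) = \frac{8}{\left(3 - 22\right)^{2}} \left(-431\right) = \frac{8}{361} \left(-431\right) = - \frac{3448}{361}$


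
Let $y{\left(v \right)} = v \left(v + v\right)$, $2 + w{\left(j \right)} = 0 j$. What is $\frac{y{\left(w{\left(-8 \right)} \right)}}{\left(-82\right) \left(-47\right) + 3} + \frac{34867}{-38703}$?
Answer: $- \frac{1008815}{1122387} \approx -0.89881$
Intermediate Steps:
$w{\left(j \right)} = -2$ ($w{\left(j \right)} = -2 + 0 j = -2 + 0 = -2$)
$y{\left(v \right)} = 2 v^{2}$ ($y{\left(v \right)} = v 2 v = 2 v^{2}$)
$\frac{y{\left(w{\left(-8 \right)} \right)}}{\left(-82\right) \left(-47\right) + 3} + \frac{34867}{-38703} = \frac{2 \left(-2\right)^{2}}{\left(-82\right) \left(-47\right) + 3} + \frac{34867}{-38703} = \frac{2 \cdot 4}{3854 + 3} + 34867 \left(- \frac{1}{38703}\right) = \frac{8}{3857} - \frac{4981}{5529} = - \frac{1008815}{1122387}$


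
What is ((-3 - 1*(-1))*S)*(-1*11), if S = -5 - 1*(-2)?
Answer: -66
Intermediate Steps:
S = -3 (S = -5 + 2 = -3)
((-3 - 1*(-1))*S)*(-1*11) = ((-3 - 1*(-1))*(-3))*(-1*11) = ((-3 + 1)*(-3))*(-11) = -2*(-3)*(-11) = 6*(-11) = -66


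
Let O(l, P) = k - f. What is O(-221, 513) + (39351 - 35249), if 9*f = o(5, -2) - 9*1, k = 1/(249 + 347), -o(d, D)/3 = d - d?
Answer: 2445389/596 ≈ 4103.0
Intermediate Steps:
o(d, D) = 0 (o(d, D) = -3*(d - d) = -3*0 = 0)
k = 1/596 ≈ 0.0016779
f = -1 (f = (0 - 9*1)/9 = (0 - 9)/9 = (1/9)*(-9) = -1)
O(l, P) = 597/596 (O(l, P) = 1/596 - 1*(-1) = 1/596 + 1 = 597/596)
O(-221, 513) + (39351 - 35249) = 597/596 + (39351 - 35249) = 597/596 + 4102 = 2445389/596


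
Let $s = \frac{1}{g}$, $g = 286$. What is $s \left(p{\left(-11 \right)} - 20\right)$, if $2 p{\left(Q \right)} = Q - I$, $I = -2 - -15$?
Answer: $- \frac{16}{143} \approx -0.11189$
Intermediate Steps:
$s = \frac{1}{286} \approx 0.0034965$
$I = 13$ ($I = -2 + 15 = 13$)
$p{\left(Q \right)} = - \frac{13}{2} + \frac{Q}{2}$ ($p{\left(Q \right)} = \frac{Q - 13}{2} = \frac{-13 + Q}{2} = - \frac{13}{2} + \frac{Q}{2}$)
$s \left(p{\left(-11 \right)} - 20\right) = \frac{\left(- \frac{13}{2} + \frac{1}{2} \left(-11\right)\right) - 20}{286} = \frac{\left(- \frac{13}{2} - \frac{11}{2}\right) - 20}{286} = \frac{-12 - 20}{286} = \frac{1}{286} \left(-32\right) = - \frac{16}{143}$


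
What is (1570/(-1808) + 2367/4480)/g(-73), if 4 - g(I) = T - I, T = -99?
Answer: -172129/15187200 ≈ -0.011334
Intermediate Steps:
g(I) = 103 + I (g(I) = 4 - (-99 - I) = 4 + (99 + I) = 103 + I)
(1570/(-1808) + 2367/4480)/g(-73) = (1570/(-1808) + 2367/4480)/(103 - 73) = (1570*(-1/1808) + 2367*(1/4480))/30 = (-785/904 + 2367/4480)*(1/30) = -172129/506240*1/30 = -172129/15187200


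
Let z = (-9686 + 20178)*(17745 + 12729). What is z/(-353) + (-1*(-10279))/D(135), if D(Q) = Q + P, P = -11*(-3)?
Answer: -53711550457/59304 ≈ -9.0570e+5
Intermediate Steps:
P = 33
z = 319733208 (z = 10492*30474 = 319733208)
D(Q) = 33 + Q (D(Q) = Q + 33 = 33 + Q)
z/(-353) + (-1*(-10279))/D(135) = 319733208/(-353) + (-1*(-10279))/(33 + 135) = 319733208*(-1/353) + 10279/168 = -319733208/353 + 10279*(1/168) = -319733208/353 + 10279/168 = -53711550457/59304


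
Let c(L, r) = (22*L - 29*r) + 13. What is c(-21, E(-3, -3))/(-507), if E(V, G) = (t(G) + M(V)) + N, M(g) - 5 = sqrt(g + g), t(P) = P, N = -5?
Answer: 362/507 + 29*I*sqrt(6)/507 ≈ 0.714 + 0.14011*I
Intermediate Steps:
M(g) = 5 + sqrt(2)*sqrt(g) (M(g) = 5 + sqrt(g + g) = 5 + sqrt(2*g) = 5 + sqrt(2)*sqrt(g))
E(V, G) = G + sqrt(2)*sqrt(V) (E(V, G) = (G + (5 + sqrt(2)*sqrt(V))) - 5 = (5 + G + sqrt(2)*sqrt(V)) - 5 = G + sqrt(2)*sqrt(V))
c(L, r) = 13 - 29*r + 22*L (c(L, r) = (-29*r + 22*L) + 13 = 13 - 29*r + 22*L)
c(-21, E(-3, -3))/(-507) = (13 - 29*(-3 + sqrt(2)*sqrt(-3)) + 22*(-21))/(-507) = (13 - 29*(-3 + sqrt(2)*(I*sqrt(3))) - 462)*(-1/507) = (13 - 29*(-3 + I*sqrt(6)) - 462)*(-1/507) = (13 + (87 - 29*I*sqrt(6)) - 462)*(-1/507) = (-362 - 29*I*sqrt(6))*(-1/507) = 362/507 + 29*I*sqrt(6)/507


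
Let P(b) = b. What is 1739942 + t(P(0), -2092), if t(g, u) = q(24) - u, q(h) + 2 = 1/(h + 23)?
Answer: 81875505/47 ≈ 1.7420e+6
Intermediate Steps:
q(h) = -2 + 1/(23 + h) (q(h) = -2 + 1/(h + 23) = -2 + 1/(23 + h))
t(g, u) = -93/47 - u (t(g, u) = (-45 - 2*24)/(23 + 24) - u = (-45 - 48)/47 - u = (1/47)*(-93) - u = -93/47 - u)
1739942 + t(P(0), -2092) = 1739942 + (-93/47 - 1*(-2092)) = 1739942 + (-93/47 + 2092) = 1739942 + 98231/47 = 81875505/47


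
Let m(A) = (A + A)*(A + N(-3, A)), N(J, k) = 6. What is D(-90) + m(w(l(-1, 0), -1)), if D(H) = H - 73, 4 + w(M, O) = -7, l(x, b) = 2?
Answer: -53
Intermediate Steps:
w(M, O) = -11 (w(M, O) = -4 - 7 = -11)
D(H) = -73 + H
m(A) = 2*A*(6 + A) (m(A) = (A + A)*(A + 6) = (2*A)*(6 + A) = 2*A*(6 + A))
D(-90) + m(w(l(-1, 0), -1)) = (-73 - 90) + 2*(-11)*(6 - 11) = -163 + 2*(-11)*(-5) = -163 + 110 = -53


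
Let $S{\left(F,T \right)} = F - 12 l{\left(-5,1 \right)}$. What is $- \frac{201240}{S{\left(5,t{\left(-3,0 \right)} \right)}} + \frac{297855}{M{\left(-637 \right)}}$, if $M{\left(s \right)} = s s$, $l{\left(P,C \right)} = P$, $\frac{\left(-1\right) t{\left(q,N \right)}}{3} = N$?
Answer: $- \frac{1255962969}{405769} \approx -3095.3$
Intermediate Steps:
$t{\left(q,N \right)} = - 3 N$
$S{\left(F,T \right)} = 60 + F$ ($S{\left(F,T \right)} = F - -60 = F + 60 = 60 + F$)
$M{\left(s \right)} = s^{2}$
$- \frac{201240}{S{\left(5,t{\left(-3,0 \right)} \right)}} + \frac{297855}{M{\left(-637 \right)}} = - \frac{201240}{60 + 5} + \frac{297855}{\left(-637\right)^{2}} = - \frac{201240}{65} + \frac{297855}{405769} = \left(-201240\right) \frac{1}{65} + 297855 \cdot \frac{1}{405769} = -3096 + \frac{297855}{405769} = - \frac{1255962969}{405769}$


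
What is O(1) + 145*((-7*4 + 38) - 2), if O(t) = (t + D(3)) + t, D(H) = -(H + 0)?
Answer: 1159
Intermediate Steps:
D(H) = -H
O(t) = -3 + 2*t (O(t) = (t - 1*3) + t = (t - 3) + t = (-3 + t) + t = -3 + 2*t)
O(1) + 145*((-7*4 + 38) - 2) = (-3 + 2*1) + 145*((-7*4 + 38) - 2) = (-3 + 2) + 145*((-28 + 38) - 2) = -1 + 145*(10 - 2) = -1 + 145*8 = -1 + 1160 = 1159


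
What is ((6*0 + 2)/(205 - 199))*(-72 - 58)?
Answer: -130/3 ≈ -43.333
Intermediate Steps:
((6*0 + 2)/(205 - 199))*(-72 - 58) = ((0 + 2)/6)*(-130) = (2*(⅙))*(-130) = (⅓)*(-130) = -130/3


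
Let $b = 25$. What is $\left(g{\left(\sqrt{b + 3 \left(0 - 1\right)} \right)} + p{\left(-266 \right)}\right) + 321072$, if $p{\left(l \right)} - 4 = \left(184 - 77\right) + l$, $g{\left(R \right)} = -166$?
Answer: $320751$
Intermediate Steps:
$p{\left(l \right)} = 111 + l$ ($p{\left(l \right)} = 4 + \left(\left(184 - 77\right) + l\right) = 4 + \left(107 + l\right) = 111 + l$)
$\left(g{\left(\sqrt{b + 3 \left(0 - 1\right)} \right)} + p{\left(-266 \right)}\right) + 321072 = \left(-166 + \left(111 - 266\right)\right) + 321072 = \left(-166 - 155\right) + 321072 = -321 + 321072 = 320751$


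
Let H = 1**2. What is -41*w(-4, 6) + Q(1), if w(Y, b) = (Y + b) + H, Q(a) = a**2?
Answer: -122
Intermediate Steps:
H = 1
w(Y, b) = 1 + Y + b (w(Y, b) = (Y + b) + 1 = 1 + Y + b)
-41*w(-4, 6) + Q(1) = -41*(1 - 4 + 6) + 1**2 = -41*3 + 1 = -123 + 1 = -122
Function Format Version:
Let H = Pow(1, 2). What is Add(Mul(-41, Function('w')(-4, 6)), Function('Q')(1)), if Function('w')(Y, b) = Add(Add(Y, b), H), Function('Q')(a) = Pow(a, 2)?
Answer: -122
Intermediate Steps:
H = 1
Function('w')(Y, b) = Add(1, Y, b) (Function('w')(Y, b) = Add(Add(Y, b), 1) = Add(1, Y, b))
Add(Mul(-41, Function('w')(-4, 6)), Function('Q')(1)) = Add(Mul(-41, Add(1, -4, 6)), Pow(1, 2)) = Add(Mul(-41, 3), 1) = Add(-123, 1) = -122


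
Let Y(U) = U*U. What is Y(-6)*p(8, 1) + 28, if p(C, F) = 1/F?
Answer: 64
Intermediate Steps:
Y(U) = U²
Y(-6)*p(8, 1) + 28 = (-6)²/1 + 28 = 36*1 + 28 = 36 + 28 = 64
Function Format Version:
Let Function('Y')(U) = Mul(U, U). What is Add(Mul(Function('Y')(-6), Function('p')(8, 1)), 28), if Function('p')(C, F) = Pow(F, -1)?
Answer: 64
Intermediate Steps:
Function('Y')(U) = Pow(U, 2)
Add(Mul(Function('Y')(-6), Function('p')(8, 1)), 28) = Add(Mul(Pow(-6, 2), Pow(1, -1)), 28) = Add(Mul(36, 1), 28) = Add(36, 28) = 64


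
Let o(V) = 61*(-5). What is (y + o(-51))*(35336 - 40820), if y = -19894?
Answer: 110771316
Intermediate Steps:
o(V) = -305
(y + o(-51))*(35336 - 40820) = (-19894 - 305)*(35336 - 40820) = -20199*(-5484) = 110771316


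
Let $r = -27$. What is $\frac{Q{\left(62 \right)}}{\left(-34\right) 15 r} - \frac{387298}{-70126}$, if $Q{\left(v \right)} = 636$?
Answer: $\frac{448141133}{80469585} \approx 5.5691$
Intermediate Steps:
$\frac{Q{\left(62 \right)}}{\left(-34\right) 15 r} - \frac{387298}{-70126} = \frac{636}{\left(-34\right) 15 \left(-27\right)} - \frac{387298}{-70126} = \frac{636}{\left(-510\right) \left(-27\right)} - - \frac{193649}{35063} = \frac{636}{13770} + \frac{193649}{35063} = 636 \cdot \frac{1}{13770} + \frac{193649}{35063} = \frac{106}{2295} + \frac{193649}{35063} = \frac{448141133}{80469585}$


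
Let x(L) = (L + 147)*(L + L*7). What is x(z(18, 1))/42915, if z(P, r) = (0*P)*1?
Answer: 0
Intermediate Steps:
z(P, r) = 0 (z(P, r) = 0*1 = 0)
x(L) = 8*L*(147 + L) (x(L) = (147 + L)*(L + 7*L) = (147 + L)*(8*L) = 8*L*(147 + L))
x(z(18, 1))/42915 = (8*0*(147 + 0))/42915 = (8*0*147)*(1/42915) = 0*(1/42915) = 0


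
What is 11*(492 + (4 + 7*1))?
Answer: 5533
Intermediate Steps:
11*(492 + (4 + 7*1)) = 11*(492 + (4 + 7)) = 11*(492 + 11) = 11*503 = 5533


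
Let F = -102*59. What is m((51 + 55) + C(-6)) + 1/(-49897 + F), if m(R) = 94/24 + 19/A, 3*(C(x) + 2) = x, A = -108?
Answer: 5647388/1509705 ≈ 3.7407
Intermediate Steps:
C(x) = -2 + x/3
F = -6018
m(R) = 101/27 (m(R) = 94/24 + 19/(-108) = 94*(1/24) + 19*(-1/108) = 47/12 - 19/108 = 101/27)
m((51 + 55) + C(-6)) + 1/(-49897 + F) = 101/27 + 1/(-49897 - 6018) = 101/27 + 1/(-55915) = 101/27 - 1/55915 = 5647388/1509705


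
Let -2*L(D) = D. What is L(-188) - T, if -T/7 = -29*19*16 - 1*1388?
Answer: -71334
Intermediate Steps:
L(D) = -D/2
T = 71428 (T = -7*(-29*19*16 - 1*1388) = -7*(-551*16 - 1388) = -7*(-8816 - 1388) = -7*(-10204) = 71428)
L(-188) - T = -½*(-188) - 1*71428 = 94 - 71428 = -71334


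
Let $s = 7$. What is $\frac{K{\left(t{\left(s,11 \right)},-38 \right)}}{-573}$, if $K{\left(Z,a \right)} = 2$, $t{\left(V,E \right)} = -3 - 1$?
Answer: $- \frac{2}{573} \approx -0.0034904$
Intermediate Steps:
$t{\left(V,E \right)} = -4$ ($t{\left(V,E \right)} = -3 - 1 = -4$)
$\frac{K{\left(t{\left(s,11 \right)},-38 \right)}}{-573} = \frac{2}{-573} = 2 \left(- \frac{1}{573}\right) = - \frac{2}{573}$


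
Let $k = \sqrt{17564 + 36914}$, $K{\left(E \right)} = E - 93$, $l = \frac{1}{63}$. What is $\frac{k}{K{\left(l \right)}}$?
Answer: $- \frac{63 \sqrt{54478}}{5858} \approx -2.5102$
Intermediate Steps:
$l = \frac{1}{63} \approx 0.015873$
$K{\left(E \right)} = -93 + E$
$k = \sqrt{54478} \approx 233.41$
$\frac{k}{K{\left(l \right)}} = \frac{\sqrt{54478}}{-93 + \frac{1}{63}} = \frac{\sqrt{54478}}{- \frac{5858}{63}} = \sqrt{54478} \left(- \frac{63}{5858}\right) = - \frac{63 \sqrt{54478}}{5858}$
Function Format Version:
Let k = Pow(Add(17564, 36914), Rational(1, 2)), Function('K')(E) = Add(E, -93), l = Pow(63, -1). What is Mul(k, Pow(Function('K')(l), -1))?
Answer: Mul(Rational(-63, 5858), Pow(54478, Rational(1, 2))) ≈ -2.5102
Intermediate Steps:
l = Rational(1, 63) ≈ 0.015873
Function('K')(E) = Add(-93, E)
k = Pow(54478, Rational(1, 2)) ≈ 233.41
Mul(k, Pow(Function('K')(l), -1)) = Mul(Pow(54478, Rational(1, 2)), Pow(Add(-93, Rational(1, 63)), -1)) = Mul(Pow(54478, Rational(1, 2)), Pow(Rational(-5858, 63), -1)) = Mul(Pow(54478, Rational(1, 2)), Rational(-63, 5858)) = Mul(Rational(-63, 5858), Pow(54478, Rational(1, 2)))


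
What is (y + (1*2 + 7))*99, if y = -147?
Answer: -13662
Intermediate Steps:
(y + (1*2 + 7))*99 = (-147 + (1*2 + 7))*99 = (-147 + (2 + 7))*99 = (-147 + 9)*99 = -138*99 = -13662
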